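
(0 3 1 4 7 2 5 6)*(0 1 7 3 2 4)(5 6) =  (0 2 6 1)(3 7 4)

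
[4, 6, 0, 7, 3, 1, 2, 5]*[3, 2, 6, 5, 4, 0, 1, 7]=[4, 1, 3, 7, 5, 2, 6, 0]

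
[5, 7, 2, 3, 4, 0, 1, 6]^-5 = [5, 7, 2, 3, 4, 0, 1, 6]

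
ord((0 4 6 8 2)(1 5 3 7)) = 20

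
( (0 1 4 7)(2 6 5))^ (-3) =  (0 1 4 7)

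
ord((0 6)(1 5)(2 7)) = 2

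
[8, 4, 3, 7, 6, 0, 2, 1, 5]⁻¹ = [5, 7, 6, 2, 1, 8, 4, 3, 0]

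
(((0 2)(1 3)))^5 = (0 2)(1 3)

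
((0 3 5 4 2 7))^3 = (0 4)(2 3)(5 7)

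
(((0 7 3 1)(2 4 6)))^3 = (0 1 3 7)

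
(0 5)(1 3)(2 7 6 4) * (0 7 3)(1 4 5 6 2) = (0 6 5 7 2 3 4 1)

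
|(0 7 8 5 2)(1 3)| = 10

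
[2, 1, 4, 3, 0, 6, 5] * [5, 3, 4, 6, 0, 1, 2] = [4, 3, 0, 6, 5, 2, 1]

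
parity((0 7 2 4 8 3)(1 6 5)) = odd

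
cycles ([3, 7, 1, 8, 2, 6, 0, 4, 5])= (0 3 8 5 6)(1 7 4 2)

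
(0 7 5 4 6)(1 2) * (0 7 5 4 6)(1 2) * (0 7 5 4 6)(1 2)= (0 4 7 6 5)(1 2)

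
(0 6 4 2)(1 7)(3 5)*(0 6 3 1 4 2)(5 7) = (0 3 7 4)(1 5)(2 6)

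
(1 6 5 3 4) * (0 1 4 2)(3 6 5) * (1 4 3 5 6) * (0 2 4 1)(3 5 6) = (0 1 3 4 5)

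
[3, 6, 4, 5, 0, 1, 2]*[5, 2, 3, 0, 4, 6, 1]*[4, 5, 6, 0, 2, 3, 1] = [4, 5, 2, 1, 3, 6, 0]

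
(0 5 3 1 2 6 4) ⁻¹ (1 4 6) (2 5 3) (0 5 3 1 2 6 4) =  (0 4 2) (1 6 3) 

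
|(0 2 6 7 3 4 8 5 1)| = 9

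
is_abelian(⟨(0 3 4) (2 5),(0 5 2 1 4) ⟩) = no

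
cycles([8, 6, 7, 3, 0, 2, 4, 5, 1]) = (0 8 1 6 4)(2 7 5)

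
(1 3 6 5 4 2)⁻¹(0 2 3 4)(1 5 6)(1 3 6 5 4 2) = (0 1 6 2)(3 4 5)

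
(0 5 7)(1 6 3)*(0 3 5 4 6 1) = (0 4 6 5 7 3)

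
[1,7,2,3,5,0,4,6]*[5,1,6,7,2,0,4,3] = [1,3,6,7,0,5,2,4]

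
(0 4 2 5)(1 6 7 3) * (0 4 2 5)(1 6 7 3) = (0 2)(1 7)(3 6)(4 5)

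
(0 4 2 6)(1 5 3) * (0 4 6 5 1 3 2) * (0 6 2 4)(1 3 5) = (0 2 1 3 5 4 6)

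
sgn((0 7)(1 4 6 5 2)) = -1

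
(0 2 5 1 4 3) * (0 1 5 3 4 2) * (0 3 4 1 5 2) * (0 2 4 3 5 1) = (0 5 4)(1 2 3)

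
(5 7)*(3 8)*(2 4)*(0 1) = (0 1)(2 4)(3 8)(5 7)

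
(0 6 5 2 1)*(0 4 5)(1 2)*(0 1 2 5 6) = (1 4 6)(2 5)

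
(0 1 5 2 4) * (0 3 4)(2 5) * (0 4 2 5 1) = (1 5)(2 4 3)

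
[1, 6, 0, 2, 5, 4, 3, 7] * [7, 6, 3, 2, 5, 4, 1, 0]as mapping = [0→6, 1→1, 2→7, 3→3, 4→4, 5→5, 6→2, 7→0]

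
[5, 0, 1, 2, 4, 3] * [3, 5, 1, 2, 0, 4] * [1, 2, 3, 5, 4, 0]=[4, 5, 0, 2, 1, 3]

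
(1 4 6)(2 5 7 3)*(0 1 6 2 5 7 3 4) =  (0 1)(2 7 4)(3 5)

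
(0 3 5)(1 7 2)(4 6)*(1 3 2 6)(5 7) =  (0 2 3 7 6 4 1 5)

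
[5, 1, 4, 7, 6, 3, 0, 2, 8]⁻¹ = [6, 1, 7, 5, 2, 0, 4, 3, 8]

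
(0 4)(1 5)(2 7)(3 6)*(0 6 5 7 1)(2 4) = (0 2 1 7 4 6 3 5)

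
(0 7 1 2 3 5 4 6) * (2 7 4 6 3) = (0 4 3 5 6)(1 7)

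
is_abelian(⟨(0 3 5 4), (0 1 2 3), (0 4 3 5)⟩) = no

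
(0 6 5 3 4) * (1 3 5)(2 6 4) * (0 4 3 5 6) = (0 3 2)(1 5 6)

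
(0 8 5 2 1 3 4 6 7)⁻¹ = (0 7 6 4 3 1 2 5 8)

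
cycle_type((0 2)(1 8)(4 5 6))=2^2.3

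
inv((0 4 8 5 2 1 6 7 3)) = (0 3 7 6 1 2 5 8 4)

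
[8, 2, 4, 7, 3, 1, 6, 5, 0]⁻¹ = [8, 5, 1, 4, 2, 7, 6, 3, 0]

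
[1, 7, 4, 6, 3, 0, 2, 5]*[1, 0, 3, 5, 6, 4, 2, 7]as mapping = [0→0, 1→7, 2→6, 3→2, 4→5, 5→1, 6→3, 7→4]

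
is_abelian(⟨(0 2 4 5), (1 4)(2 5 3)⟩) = no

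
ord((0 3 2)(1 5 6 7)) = 12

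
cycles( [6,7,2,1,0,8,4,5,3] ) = (0 6 4)(1 7 5 8 3)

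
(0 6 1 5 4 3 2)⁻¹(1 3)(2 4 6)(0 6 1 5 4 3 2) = (0 3 1)(2 5)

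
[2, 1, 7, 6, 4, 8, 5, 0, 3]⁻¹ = [7, 1, 0, 8, 4, 6, 3, 2, 5]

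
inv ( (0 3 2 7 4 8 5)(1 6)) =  (0 5 8 4 7 2 3)(1 6)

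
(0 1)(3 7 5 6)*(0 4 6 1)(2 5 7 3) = (1 4 6 2 5)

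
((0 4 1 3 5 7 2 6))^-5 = (0 3 2 4 5 6 1 7)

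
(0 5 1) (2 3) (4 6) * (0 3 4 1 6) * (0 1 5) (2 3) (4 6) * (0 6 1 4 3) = (0 6 5 3) (1 2) 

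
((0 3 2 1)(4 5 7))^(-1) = (0 1 2 3)(4 7 5)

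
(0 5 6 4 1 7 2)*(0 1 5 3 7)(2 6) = (0 3 7 6 4 5 2 1)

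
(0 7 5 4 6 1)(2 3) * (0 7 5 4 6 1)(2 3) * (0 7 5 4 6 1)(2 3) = (0 4)(1 5)(2 3)(6 7)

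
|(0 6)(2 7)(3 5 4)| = 6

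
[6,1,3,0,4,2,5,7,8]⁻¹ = [3,1,5,2,4,6,0,7,8]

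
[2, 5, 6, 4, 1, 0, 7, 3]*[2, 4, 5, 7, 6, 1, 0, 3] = [5, 1, 0, 6, 4, 2, 3, 7]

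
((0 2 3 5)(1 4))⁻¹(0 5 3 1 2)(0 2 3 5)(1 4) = (0 5 4 3 2)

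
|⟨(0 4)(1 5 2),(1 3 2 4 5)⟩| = 720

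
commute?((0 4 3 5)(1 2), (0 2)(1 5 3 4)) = no:(0 4 3 5)(1 2)*(0 2)(1 5 3 4) = (0 1)(2 5), (0 2)(1 5 3 4)*(0 4 3 5)(1 2) = (0 1)(2 4)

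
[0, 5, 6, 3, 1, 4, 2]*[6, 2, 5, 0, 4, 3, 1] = [6, 3, 1, 0, 2, 4, 5]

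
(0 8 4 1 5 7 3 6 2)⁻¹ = (0 2 6 3 7 5 1 4 8)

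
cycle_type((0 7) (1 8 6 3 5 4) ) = 2.6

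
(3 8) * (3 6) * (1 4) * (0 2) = (0 2)(1 4)(3 8 6)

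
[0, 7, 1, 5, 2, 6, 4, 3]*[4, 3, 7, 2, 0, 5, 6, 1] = [4, 1, 3, 5, 7, 6, 0, 2]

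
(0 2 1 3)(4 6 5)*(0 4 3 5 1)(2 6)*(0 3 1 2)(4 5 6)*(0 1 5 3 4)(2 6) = (1 2 4)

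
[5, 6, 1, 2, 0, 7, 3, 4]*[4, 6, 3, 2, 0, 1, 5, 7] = [1, 5, 6, 3, 4, 7, 2, 0]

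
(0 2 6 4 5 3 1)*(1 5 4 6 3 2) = (0 1)(2 3 5)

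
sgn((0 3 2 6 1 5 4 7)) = -1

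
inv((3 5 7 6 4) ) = (3 4 6 7 5) 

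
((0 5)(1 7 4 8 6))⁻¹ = (0 5)(1 6 8 4 7)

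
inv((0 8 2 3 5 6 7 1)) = (0 1 7 6 5 3 2 8)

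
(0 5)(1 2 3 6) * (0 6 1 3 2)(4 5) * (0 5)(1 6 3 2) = (0 4)(1 5 3 6 2)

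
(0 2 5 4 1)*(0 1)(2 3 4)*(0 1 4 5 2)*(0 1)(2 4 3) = (0 2 4)(1 3 5)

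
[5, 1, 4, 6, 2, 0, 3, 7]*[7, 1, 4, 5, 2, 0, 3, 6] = [0, 1, 2, 3, 4, 7, 5, 6]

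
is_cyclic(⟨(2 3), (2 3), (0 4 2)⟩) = no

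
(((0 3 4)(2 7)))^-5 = (0 3 4)(2 7)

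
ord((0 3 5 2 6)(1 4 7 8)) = 20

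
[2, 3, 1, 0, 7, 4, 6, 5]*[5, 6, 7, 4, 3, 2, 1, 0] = [7, 4, 6, 5, 0, 3, 1, 2]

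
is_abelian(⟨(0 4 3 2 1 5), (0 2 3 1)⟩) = no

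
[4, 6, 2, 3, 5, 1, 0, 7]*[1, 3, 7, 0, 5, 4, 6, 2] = [5, 6, 7, 0, 4, 3, 1, 2]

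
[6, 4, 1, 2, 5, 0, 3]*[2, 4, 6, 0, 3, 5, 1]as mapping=[0→1, 1→3, 2→4, 3→6, 4→5, 5→2, 6→0]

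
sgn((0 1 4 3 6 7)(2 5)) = 1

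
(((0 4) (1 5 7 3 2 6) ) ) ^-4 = (1 7 2) (3 6 5) 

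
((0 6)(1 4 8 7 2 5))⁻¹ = (0 6)(1 5 2 7 8 4)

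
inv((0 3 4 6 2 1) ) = (0 1 2 6 4 3) 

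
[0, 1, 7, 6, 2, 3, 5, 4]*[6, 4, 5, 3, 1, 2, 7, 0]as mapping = [0→6, 1→4, 2→0, 3→7, 4→5, 5→3, 6→2, 7→1]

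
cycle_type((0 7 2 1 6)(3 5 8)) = 3.5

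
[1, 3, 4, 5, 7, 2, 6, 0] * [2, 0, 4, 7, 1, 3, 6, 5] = [0, 7, 1, 3, 5, 4, 6, 2]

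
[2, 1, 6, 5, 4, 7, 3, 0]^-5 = [2, 1, 6, 5, 4, 7, 3, 0]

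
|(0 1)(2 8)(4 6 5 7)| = 4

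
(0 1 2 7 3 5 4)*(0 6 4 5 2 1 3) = (0 3 2 7)(4 6)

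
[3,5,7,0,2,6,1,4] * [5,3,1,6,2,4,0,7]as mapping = [0→6,1→4,2→7,3→5,4→1,5→0,6→3,7→2]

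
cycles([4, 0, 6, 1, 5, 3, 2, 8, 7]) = (0 4 5 3 1)(2 6)(7 8)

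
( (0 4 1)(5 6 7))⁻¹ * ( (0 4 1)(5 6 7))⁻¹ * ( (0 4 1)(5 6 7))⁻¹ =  ()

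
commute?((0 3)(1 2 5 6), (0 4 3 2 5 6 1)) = no:(0 3)(1 2 5 6)*(0 4 3 2 5 6 1) = (0 2 6)(1 5)(3 4), (0 4 3 2 5 6 1)*(0 3)(1 2 5 6) = (0 4)(1 3 5)(2 6)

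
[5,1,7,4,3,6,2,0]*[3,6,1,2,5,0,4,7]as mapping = [0→0,1→6,2→7,3→5,4→2,5→4,6→1,7→3]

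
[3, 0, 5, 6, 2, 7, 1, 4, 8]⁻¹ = [1, 6, 4, 0, 7, 2, 3, 5, 8]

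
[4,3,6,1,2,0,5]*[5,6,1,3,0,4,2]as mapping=[0→0,1→3,2→2,3→6,4→1,5→5,6→4]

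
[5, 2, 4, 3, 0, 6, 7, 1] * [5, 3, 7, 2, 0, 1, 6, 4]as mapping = [0→1, 1→7, 2→0, 3→2, 4→5, 5→6, 6→4, 7→3]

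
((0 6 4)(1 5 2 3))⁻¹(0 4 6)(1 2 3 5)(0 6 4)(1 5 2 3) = (0 4 6)(1 2 5 3)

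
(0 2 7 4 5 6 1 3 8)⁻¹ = (0 8 3 1 6 5 4 7 2)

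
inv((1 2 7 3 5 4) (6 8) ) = (1 4 5 3 7 2) (6 8) 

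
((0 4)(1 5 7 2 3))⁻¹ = (0 4)(1 3 2 7 5)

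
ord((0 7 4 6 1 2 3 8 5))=9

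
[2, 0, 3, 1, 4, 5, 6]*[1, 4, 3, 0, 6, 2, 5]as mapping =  [0→3, 1→1, 2→0, 3→4, 4→6, 5→2, 6→5]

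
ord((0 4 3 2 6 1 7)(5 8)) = 14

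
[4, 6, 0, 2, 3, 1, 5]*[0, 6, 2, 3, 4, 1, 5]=[4, 5, 0, 2, 3, 6, 1]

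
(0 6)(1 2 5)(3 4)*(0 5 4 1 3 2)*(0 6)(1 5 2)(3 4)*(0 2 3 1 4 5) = (0 2 1 6 3)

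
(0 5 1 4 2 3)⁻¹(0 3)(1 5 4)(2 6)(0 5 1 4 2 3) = (0 5)(1 2 4)(3 6)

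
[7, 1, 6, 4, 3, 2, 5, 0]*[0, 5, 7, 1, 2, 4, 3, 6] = [6, 5, 3, 2, 1, 7, 4, 0]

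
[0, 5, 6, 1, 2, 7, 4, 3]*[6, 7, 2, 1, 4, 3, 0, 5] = [6, 3, 0, 7, 2, 5, 4, 1]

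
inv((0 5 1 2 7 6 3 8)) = (0 8 3 6 7 2 1 5)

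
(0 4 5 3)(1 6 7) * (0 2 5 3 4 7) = (0 7 1 6)(2 5 4 3)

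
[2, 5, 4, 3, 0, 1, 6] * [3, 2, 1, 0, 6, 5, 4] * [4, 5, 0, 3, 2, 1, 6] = [5, 1, 6, 4, 3, 0, 2]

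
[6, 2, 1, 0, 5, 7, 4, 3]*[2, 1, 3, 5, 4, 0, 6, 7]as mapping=[0→6, 1→3, 2→1, 3→2, 4→0, 5→7, 6→4, 7→5]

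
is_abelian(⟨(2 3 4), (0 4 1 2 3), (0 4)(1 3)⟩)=no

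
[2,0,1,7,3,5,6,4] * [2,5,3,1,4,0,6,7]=[3,2,5,7,1,0,6,4]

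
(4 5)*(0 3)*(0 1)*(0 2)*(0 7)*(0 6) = (0 3 1 2 7 6)(4 5)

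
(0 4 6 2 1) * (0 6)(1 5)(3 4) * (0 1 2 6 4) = (0 3)(1 4)(2 5)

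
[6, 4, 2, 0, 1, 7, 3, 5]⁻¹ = [3, 4, 2, 6, 1, 7, 0, 5]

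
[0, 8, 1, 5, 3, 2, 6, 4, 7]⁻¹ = [0, 2, 5, 4, 7, 3, 6, 8, 1]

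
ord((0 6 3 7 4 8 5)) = 7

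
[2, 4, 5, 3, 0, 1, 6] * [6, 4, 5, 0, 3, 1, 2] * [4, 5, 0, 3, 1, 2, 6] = [2, 3, 5, 4, 6, 1, 0]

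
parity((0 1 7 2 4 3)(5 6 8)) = odd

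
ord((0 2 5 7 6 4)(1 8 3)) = 6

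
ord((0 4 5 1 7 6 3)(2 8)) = 14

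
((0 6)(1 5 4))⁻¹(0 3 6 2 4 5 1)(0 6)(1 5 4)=(0 2 1 4 5 6 3)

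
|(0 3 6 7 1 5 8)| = 7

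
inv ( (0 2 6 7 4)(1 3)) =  (0 4 7 6 2)(1 3)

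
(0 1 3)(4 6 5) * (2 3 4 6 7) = (0 1 4 7 2 3)(5 6)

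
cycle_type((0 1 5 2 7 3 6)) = 7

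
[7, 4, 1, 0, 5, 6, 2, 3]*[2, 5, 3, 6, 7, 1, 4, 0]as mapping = [0→0, 1→7, 2→5, 3→2, 4→1, 5→4, 6→3, 7→6]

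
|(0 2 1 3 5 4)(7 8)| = 6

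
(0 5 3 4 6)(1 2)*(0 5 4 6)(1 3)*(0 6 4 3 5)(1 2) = (0 3 4 6)(2 5)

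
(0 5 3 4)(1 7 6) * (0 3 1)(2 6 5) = (0 2 6)(1 7 5)(3 4)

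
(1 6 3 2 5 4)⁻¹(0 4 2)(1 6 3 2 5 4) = (0 1 5)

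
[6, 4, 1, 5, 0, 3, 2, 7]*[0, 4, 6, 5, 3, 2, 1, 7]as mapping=[0→1, 1→3, 2→4, 3→2, 4→0, 5→5, 6→6, 7→7]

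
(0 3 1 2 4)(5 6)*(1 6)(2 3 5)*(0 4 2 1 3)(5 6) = (0 6 1)(3 5)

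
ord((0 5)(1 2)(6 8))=2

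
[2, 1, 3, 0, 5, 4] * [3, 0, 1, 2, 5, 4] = [1, 0, 2, 3, 4, 5]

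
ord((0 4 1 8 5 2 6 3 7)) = 9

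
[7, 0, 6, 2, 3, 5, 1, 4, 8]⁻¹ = [1, 6, 3, 4, 7, 5, 2, 0, 8]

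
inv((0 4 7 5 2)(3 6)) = (0 2 5 7 4)(3 6)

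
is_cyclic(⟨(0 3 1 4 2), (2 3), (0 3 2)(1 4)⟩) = no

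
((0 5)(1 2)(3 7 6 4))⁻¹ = (0 5)(1 2)(3 4 6 7)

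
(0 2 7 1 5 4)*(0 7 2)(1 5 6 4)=(1 6 4 7 5)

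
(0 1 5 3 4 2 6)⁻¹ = (0 6 2 4 3 5 1)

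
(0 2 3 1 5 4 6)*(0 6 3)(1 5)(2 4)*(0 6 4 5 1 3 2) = (0 5)(1 3)(2 6 4)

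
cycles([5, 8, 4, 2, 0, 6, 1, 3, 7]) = (0 5 6 1 8 7 3 2 4)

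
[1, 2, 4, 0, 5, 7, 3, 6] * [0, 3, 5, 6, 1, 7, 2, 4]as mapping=[0→3, 1→5, 2→1, 3→0, 4→7, 5→4, 6→6, 7→2]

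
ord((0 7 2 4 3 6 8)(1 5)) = 14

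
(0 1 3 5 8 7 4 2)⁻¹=(0 2 4 7 8 5 3 1)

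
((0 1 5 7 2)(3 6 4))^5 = (3 4 6)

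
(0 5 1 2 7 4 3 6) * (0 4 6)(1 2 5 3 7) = (0 3)(1 5 2)(4 7 6)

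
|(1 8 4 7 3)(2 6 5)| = 15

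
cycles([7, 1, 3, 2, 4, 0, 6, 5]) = (0 7 5) (2 3) 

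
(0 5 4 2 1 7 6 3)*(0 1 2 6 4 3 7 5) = (1 5 3)(4 6 7)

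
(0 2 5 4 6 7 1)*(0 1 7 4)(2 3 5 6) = (0 3 5)(2 6 4)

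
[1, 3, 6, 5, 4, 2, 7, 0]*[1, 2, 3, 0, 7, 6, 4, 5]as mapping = [0→2, 1→0, 2→4, 3→6, 4→7, 5→3, 6→5, 7→1]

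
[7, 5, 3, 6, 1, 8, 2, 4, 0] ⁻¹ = [8, 4, 6, 2, 7, 1, 3, 0, 5] 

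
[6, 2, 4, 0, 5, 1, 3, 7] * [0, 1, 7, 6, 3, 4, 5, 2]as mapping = [0→5, 1→7, 2→3, 3→0, 4→4, 5→1, 6→6, 7→2]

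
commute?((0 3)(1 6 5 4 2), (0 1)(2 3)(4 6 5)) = no:(0 3)(1 6 5 4 2) * (0 1)(2 3)(4 6 5) = (0 2)(1 5 6 4 3), (0 1)(2 3)(4 6 5) * (0 3)(1 6 5 4 2) = (0 6 4 5 2)(1 3)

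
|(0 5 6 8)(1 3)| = 4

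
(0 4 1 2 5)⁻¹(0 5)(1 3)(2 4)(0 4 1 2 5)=(0 4)(1 5)(2 3)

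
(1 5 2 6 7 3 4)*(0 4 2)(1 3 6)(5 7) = (0 4 3 2 1 7 6 5)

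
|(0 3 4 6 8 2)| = 6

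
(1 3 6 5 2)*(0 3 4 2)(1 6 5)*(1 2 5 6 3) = (0 1 4 5)(2 3 6)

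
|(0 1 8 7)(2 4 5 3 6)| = 20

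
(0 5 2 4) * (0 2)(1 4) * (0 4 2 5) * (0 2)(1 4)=(0 2 4 5 1)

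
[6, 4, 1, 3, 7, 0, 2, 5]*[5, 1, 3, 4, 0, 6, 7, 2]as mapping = [0→7, 1→0, 2→1, 3→4, 4→2, 5→5, 6→3, 7→6]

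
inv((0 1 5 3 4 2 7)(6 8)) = (0 7 2 4 3 5 1)(6 8)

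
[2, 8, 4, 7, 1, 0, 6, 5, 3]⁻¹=[5, 4, 0, 8, 2, 7, 6, 3, 1]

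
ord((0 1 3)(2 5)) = 6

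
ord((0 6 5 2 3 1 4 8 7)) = 9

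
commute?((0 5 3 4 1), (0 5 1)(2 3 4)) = no:(0 5 3 4 1) * (0 5 1)(2 3 4) = (0 1 5 4)(2 3), (0 5 1)(2 3 4) * (0 5 3 4 1) = (0 3 1 5)(2 4)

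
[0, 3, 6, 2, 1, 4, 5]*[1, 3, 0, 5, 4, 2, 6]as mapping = [0→1, 1→5, 2→6, 3→0, 4→3, 5→4, 6→2]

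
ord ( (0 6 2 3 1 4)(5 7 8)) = 6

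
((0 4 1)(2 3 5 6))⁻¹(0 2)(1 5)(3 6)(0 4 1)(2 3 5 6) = (0 6)(2 5)(3 4)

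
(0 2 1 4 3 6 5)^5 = (0 6 4 2 5 3 1)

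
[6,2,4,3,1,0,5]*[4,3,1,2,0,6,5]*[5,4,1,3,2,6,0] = [6,4,5,1,3,2,0]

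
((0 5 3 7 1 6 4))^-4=(0 7 4 3 6 5 1)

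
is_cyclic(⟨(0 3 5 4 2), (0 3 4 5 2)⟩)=no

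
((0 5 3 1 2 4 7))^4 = (0 2 5 4 3 7 1)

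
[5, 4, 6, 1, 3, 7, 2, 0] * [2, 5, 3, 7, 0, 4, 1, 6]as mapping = [0→4, 1→0, 2→1, 3→5, 4→7, 5→6, 6→3, 7→2]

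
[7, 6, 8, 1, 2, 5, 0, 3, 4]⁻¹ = [6, 3, 4, 7, 8, 5, 1, 0, 2]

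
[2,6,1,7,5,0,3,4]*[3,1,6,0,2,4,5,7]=[6,5,1,7,4,3,0,2]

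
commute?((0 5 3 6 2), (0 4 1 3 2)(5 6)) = no:(0 5 3 6 2) * (0 4 1 3 2)(5 6) = (0 6)(1 3 5 2 4), (0 4 1 3 2)(5 6) * (0 5 3 6 2) = (0 4 1 6 3)(2 5)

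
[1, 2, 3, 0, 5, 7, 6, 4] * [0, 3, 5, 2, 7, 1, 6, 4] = [3, 5, 2, 0, 1, 4, 6, 7]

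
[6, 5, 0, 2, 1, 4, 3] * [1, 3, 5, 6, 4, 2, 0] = [0, 2, 1, 5, 3, 4, 6]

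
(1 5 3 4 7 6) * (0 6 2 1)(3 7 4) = (0 6)(1 5 7 2)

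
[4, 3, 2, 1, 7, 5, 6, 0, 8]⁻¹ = [7, 3, 2, 1, 0, 5, 6, 4, 8]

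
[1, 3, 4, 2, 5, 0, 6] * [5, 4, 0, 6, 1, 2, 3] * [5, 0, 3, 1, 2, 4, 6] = [2, 6, 0, 5, 3, 4, 1]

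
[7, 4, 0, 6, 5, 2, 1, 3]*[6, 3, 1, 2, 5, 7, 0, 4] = [4, 5, 6, 0, 7, 1, 3, 2]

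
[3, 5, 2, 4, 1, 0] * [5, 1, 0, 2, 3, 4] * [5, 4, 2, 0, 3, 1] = [2, 3, 5, 0, 4, 1]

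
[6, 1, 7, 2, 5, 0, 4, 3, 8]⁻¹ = [5, 1, 3, 7, 6, 4, 0, 2, 8]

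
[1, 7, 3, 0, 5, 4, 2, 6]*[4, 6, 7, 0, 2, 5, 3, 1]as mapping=[0→6, 1→1, 2→0, 3→4, 4→5, 5→2, 6→7, 7→3]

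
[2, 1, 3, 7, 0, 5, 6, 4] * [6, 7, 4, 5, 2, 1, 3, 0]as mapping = [0→4, 1→7, 2→5, 3→0, 4→6, 5→1, 6→3, 7→2]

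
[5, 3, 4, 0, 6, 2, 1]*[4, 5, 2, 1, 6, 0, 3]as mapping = [0→0, 1→1, 2→6, 3→4, 4→3, 5→2, 6→5]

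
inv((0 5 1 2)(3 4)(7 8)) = (0 2 1 5)(3 4)(7 8)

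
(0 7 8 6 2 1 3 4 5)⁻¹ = (0 5 4 3 1 2 6 8 7)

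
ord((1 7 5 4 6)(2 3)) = 10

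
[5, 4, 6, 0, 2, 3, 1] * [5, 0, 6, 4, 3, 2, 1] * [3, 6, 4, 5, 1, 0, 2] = [4, 5, 6, 0, 2, 1, 3]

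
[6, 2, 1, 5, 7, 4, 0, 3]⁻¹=[6, 2, 1, 7, 5, 3, 0, 4]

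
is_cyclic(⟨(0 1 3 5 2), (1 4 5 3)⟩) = no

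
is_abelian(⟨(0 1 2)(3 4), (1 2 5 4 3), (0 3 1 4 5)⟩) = no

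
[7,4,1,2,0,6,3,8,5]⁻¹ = [4,2,3,6,1,8,5,0,7]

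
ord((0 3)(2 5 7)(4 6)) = 6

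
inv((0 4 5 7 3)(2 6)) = (0 3 7 5 4)(2 6)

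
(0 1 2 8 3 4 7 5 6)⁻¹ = (0 6 5 7 4 3 8 2 1)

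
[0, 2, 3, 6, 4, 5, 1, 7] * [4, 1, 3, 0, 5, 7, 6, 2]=[4, 3, 0, 6, 5, 7, 1, 2]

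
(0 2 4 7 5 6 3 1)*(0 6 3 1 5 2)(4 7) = (1 6)(2 7)(3 5)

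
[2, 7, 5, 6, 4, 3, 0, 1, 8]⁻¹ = [6, 7, 0, 5, 4, 2, 3, 1, 8]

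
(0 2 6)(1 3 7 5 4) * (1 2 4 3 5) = (0 4 2 6)(1 5 3 7)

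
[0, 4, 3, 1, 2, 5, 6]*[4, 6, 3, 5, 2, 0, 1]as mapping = [0→4, 1→2, 2→5, 3→6, 4→3, 5→0, 6→1]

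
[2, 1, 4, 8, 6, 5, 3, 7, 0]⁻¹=[8, 1, 0, 6, 2, 5, 4, 7, 3]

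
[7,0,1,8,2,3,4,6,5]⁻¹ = [1,2,4,5,6,8,7,0,3]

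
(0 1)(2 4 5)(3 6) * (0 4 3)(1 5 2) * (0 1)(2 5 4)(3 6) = (0 4 5)(1 2 6)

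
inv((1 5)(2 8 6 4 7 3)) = (1 5)(2 3 7 4 6 8)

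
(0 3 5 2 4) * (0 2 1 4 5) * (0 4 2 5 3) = (1 2 3 4 5)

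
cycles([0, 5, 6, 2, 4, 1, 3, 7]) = (1 5)(2 6 3)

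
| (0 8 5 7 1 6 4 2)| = 8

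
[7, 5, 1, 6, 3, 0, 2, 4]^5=[2, 3, 4, 0, 5, 6, 7, 1]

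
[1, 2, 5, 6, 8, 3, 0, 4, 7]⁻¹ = [6, 0, 1, 5, 7, 2, 3, 8, 4]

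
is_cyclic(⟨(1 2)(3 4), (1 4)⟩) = no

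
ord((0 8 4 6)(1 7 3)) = 12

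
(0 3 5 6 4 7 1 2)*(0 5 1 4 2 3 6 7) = (0 6 2 5 7 4)(1 3)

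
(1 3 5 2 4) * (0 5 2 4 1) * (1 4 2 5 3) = (0 3 5 2 4)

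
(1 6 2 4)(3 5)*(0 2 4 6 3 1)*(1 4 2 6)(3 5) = (0 6 2 1 5 4)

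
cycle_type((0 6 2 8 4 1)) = 6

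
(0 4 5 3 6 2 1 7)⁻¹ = (0 7 1 2 6 3 5 4)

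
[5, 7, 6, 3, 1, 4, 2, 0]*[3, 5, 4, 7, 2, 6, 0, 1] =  [6, 1, 0, 7, 5, 2, 4, 3]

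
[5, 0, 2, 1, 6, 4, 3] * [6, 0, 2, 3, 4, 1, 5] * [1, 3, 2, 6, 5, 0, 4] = [3, 4, 2, 1, 0, 5, 6]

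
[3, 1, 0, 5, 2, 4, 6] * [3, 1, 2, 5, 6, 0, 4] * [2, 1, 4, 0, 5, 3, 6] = [3, 1, 0, 2, 4, 6, 5]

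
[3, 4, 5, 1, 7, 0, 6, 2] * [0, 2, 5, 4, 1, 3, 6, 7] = [4, 1, 3, 2, 7, 0, 6, 5]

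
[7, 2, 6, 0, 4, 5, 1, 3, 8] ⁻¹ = [3, 6, 1, 7, 4, 5, 2, 0, 8] 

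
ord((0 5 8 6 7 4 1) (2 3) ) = 14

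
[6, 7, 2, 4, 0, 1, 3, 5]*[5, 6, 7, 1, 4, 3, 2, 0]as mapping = [0→2, 1→0, 2→7, 3→4, 4→5, 5→6, 6→1, 7→3]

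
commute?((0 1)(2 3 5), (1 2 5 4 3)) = no:(0 1)(2 3 5)*(1 2 5 4 3) = (0 2 1)(3 4), (1 2 5 4 3)*(0 1)(2 3 5) = (0 1 3)(4 5)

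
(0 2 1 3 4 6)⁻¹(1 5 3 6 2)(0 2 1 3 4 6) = (0 1 3 5 4)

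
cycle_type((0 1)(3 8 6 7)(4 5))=2^2.4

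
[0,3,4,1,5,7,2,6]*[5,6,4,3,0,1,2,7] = [5,3,0,6,1,7,4,2]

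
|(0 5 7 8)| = 4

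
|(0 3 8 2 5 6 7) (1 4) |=14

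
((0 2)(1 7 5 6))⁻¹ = (0 2)(1 6 5 7)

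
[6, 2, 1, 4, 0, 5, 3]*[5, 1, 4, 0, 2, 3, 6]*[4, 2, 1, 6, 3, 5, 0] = [0, 3, 2, 1, 5, 6, 4]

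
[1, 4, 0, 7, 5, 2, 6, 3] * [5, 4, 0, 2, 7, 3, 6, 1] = [4, 7, 5, 1, 3, 0, 6, 2]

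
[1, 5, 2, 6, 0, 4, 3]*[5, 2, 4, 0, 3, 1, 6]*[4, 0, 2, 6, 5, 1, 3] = [2, 0, 5, 3, 1, 6, 4]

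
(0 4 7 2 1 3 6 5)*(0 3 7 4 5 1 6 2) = (0 5 3 2 6 1 7)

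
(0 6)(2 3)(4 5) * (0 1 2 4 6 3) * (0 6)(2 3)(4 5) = (0 2 6 1 3 5)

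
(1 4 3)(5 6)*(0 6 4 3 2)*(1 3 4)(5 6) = (0 5 1 4 2)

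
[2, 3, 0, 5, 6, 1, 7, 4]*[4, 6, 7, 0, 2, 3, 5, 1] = [7, 0, 4, 3, 5, 6, 1, 2]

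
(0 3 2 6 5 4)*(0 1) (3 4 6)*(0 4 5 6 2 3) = (0 5 2) (1 4) 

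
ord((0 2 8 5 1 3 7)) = 7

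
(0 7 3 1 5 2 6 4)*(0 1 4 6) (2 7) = (0 2) (1 5 7 3 4) 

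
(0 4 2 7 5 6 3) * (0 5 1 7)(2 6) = (0 4 6 3 5 2)(1 7)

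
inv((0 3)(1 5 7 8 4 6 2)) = (0 3)(1 2 6 4 8 7 5)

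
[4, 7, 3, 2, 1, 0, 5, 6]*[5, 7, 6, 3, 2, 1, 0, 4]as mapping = [0→2, 1→4, 2→3, 3→6, 4→7, 5→5, 6→1, 7→0]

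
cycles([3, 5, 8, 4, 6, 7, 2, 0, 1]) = (0 3 4 6 2 8 1 5 7)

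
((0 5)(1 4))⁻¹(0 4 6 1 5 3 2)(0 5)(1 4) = (0 3 2 5 1 6 4)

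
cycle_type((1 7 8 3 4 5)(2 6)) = 2.6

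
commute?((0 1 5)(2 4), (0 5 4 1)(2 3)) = no:(0 1 5)(2 4) * (0 5 4 1)(2 3) = (1 4 3 2), (0 5 4 1)(2 3) * (0 1 5)(2 4) = (2 3 4 5)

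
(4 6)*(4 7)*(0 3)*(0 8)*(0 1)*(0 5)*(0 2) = (0 3 8 1 5 2) (4 6 7) 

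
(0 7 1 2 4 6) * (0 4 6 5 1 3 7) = (1 2 6 4 5)(3 7)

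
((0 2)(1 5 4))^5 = (0 2)(1 4 5)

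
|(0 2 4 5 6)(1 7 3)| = 15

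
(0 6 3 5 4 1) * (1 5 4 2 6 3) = (0 3 4 5 2 6 1) 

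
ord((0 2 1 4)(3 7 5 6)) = 4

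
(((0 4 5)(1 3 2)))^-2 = (0 4 5)(1 3 2)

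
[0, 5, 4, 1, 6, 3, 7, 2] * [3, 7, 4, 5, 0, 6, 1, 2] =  [3, 6, 0, 7, 1, 5, 2, 4]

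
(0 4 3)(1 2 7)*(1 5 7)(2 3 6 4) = (0 2 1 3)(4 6)(5 7)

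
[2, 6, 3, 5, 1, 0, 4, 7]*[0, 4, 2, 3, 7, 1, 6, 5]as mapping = [0→2, 1→6, 2→3, 3→1, 4→4, 5→0, 6→7, 7→5]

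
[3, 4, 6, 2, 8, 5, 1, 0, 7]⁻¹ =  [7, 6, 3, 0, 1, 5, 2, 8, 4]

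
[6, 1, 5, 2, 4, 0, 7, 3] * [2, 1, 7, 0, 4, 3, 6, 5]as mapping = [0→6, 1→1, 2→3, 3→7, 4→4, 5→2, 6→5, 7→0]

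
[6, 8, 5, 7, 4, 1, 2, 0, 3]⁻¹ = [7, 5, 6, 8, 4, 2, 0, 3, 1]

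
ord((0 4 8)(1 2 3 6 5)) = 15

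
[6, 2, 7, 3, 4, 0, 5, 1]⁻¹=[5, 7, 1, 3, 4, 6, 0, 2]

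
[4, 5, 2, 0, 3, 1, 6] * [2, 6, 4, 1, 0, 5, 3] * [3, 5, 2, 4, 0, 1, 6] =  [3, 1, 0, 2, 5, 6, 4]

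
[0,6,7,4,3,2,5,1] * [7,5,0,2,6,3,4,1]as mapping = [0→7,1→4,2→1,3→6,4→2,5→0,6→3,7→5]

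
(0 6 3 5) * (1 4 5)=(0 6 3 1 4 5)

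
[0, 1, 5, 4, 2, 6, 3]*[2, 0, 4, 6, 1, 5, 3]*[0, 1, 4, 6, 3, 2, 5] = [4, 0, 2, 1, 3, 6, 5]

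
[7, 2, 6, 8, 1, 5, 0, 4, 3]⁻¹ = [6, 4, 1, 8, 7, 5, 2, 0, 3]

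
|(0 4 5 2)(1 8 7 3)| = 4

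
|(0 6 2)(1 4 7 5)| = 12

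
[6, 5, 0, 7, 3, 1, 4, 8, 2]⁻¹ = [2, 5, 8, 4, 6, 1, 0, 3, 7]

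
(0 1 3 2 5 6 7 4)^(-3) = (0 6 3 4 5 1 7 2)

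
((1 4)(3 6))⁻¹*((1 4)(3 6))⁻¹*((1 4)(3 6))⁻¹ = (1 4)(3 6)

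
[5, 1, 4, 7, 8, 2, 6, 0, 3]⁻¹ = [7, 1, 5, 8, 2, 0, 6, 3, 4]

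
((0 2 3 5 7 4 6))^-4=(0 5 6 3 4 2 7)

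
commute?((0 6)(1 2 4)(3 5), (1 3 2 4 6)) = no:(0 6)(1 2 4)(3 5)*(1 3 2 4 6) = (0 1 4 3 5 2 6), (1 3 2 4 6)*(0 6)(1 2 4)(3 5) = (0 6 2 1 5 3 4)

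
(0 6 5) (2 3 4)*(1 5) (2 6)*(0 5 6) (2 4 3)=(0 4) (1 6) 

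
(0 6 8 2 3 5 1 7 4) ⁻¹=(0 4 7 1 5 3 2 8 6) 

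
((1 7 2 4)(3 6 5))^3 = (1 4 2 7)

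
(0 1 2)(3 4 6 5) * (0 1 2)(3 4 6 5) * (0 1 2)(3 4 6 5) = (3 5 6 4)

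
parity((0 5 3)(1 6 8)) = even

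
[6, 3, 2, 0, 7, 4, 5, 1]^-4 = [4, 6, 2, 5, 3, 1, 7, 0]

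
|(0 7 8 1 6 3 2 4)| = 8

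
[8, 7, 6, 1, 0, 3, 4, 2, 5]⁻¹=[4, 3, 7, 5, 6, 8, 2, 1, 0]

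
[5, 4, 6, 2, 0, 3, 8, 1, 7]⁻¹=[4, 7, 3, 5, 1, 0, 2, 8, 6]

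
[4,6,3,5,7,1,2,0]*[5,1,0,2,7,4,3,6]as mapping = [0→7,1→3,2→2,3→4,4→6,5→1,6→0,7→5]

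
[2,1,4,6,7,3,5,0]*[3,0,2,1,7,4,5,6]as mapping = [0→2,1→0,2→7,3→5,4→6,5→1,6→4,7→3]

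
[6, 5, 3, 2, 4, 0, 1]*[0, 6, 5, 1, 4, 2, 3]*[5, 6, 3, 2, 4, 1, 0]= [2, 3, 6, 1, 4, 5, 0]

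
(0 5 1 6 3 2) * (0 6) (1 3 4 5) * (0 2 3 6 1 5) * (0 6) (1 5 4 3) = (0 4 6 3 1 2 5) 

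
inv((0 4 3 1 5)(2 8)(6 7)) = (0 5 1 3 4)(2 8)(6 7)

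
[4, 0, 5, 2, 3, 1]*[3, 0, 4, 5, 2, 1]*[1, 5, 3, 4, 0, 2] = [3, 4, 5, 0, 2, 1] 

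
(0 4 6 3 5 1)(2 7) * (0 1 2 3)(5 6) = (0 4 5 2 7 3 6)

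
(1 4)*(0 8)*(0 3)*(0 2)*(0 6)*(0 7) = (0 8 3 2 6 7)(1 4)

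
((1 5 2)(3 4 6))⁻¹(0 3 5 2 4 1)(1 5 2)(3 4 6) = (0 4 2 1 6 5)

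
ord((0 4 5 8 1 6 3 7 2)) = 9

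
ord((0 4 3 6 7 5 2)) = 7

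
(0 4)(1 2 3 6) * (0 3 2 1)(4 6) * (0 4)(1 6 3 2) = (0 3)(1 6 4 2)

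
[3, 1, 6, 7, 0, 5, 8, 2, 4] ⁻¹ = [4, 1, 7, 0, 8, 5, 2, 3, 6] 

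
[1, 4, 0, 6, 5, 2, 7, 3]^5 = [0, 1, 2, 7, 4, 5, 3, 6]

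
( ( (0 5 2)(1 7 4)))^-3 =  ()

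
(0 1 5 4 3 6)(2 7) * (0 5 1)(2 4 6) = (2 7 4 3)(5 6)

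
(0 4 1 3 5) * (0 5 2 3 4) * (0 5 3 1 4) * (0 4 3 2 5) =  (1 4 3 5 2)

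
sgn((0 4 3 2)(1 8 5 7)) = 1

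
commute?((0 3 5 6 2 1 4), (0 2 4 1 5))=no:(0 3 5 6 2 1 4) * (0 2 4 1 5)=(0 3)(2 5 6 4), (0 2 4 1 5) * (0 3 5 6 2 1 4)=(0 1 6 2)(3 5)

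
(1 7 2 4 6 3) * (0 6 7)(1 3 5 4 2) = (0 6 5 4 7 1)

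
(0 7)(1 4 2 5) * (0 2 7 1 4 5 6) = (0 1 5 4 7 2 6)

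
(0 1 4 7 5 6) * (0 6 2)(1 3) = (0 3 1 4 7 5 2)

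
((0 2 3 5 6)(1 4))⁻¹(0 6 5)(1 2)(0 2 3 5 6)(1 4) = (0 6 2)(3 4)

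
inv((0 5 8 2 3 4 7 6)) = (0 6 7 4 3 2 8 5)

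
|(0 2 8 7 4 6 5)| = 7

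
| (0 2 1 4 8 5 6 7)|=8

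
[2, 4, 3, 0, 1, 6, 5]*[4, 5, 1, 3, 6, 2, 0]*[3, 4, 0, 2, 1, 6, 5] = [4, 5, 2, 1, 6, 3, 0]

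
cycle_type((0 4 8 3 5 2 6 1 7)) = 9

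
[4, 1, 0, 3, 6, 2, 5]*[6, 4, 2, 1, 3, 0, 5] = [3, 4, 6, 1, 5, 2, 0]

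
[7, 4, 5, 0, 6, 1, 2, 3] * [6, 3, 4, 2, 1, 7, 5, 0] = [0, 1, 7, 6, 5, 3, 4, 2]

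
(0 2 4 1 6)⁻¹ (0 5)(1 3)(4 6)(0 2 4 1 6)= (0 1)(2 5)(3 6)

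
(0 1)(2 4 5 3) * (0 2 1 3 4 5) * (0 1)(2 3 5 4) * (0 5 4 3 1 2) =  (0 4 2 3 5)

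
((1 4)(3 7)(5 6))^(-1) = (1 4)(3 7)(5 6)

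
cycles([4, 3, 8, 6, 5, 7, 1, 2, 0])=(0 4 5 7 2 8)(1 3 6)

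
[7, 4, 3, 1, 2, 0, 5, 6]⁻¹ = [5, 3, 4, 2, 1, 6, 7, 0]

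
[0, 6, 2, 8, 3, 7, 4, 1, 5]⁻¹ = [0, 7, 2, 4, 6, 8, 1, 5, 3]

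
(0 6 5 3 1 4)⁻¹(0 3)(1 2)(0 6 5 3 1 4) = (1 6)(2 4)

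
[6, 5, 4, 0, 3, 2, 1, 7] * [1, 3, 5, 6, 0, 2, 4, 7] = [4, 2, 0, 1, 6, 5, 3, 7]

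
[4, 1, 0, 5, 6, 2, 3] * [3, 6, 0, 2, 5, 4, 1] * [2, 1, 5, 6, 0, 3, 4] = [3, 4, 6, 0, 1, 2, 5]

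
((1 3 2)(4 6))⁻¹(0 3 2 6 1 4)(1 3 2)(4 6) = (0 2 1 4 3 6)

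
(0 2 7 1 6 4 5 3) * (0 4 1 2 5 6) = (0 5 3 4 6 1)(2 7)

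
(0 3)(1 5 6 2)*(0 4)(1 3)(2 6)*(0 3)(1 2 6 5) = (0 2)(3 4)(5 6)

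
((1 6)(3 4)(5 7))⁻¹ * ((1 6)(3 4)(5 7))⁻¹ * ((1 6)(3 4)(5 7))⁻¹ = (1 6)(3 4)(5 7)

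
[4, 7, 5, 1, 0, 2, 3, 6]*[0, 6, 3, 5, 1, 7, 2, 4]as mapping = [0→1, 1→4, 2→7, 3→6, 4→0, 5→3, 6→5, 7→2]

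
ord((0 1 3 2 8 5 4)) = 7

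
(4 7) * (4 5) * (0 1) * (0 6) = (0 1 6)(4 7 5)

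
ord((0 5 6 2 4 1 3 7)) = 8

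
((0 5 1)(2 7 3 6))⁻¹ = (0 1 5)(2 6 3 7)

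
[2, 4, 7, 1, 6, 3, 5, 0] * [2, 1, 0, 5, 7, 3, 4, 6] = [0, 7, 6, 1, 4, 5, 3, 2]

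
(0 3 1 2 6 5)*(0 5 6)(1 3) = (0 1 2)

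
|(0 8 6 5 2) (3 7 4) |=15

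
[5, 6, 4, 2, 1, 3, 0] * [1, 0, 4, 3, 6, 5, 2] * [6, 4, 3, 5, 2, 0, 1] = [0, 3, 1, 2, 6, 5, 4]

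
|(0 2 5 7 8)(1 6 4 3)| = 20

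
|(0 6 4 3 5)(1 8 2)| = 15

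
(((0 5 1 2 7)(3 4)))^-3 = (0 1 7 5 2)(3 4)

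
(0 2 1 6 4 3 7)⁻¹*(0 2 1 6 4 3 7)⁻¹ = (0 3 6 2 7 4 1)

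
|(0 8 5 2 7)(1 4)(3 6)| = 10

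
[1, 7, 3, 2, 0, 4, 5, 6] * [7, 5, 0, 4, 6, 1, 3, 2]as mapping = [0→5, 1→2, 2→4, 3→0, 4→7, 5→6, 6→1, 7→3]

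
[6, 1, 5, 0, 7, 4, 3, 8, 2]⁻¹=[3, 1, 8, 6, 5, 2, 0, 4, 7]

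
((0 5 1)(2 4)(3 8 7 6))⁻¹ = (0 1 5)(2 4)(3 6 7 8)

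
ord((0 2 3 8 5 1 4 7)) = 8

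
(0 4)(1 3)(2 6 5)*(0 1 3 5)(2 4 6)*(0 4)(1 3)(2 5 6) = (0 2 5)(1 6 4 3)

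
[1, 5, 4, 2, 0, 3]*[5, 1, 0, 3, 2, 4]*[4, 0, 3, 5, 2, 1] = [0, 2, 3, 4, 1, 5]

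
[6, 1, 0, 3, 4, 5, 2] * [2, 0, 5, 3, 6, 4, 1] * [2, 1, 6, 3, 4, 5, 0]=[1, 2, 6, 3, 0, 4, 5]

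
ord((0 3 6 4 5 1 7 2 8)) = 9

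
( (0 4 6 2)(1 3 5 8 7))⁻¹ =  (0 2 6 4)(1 7 8 5 3)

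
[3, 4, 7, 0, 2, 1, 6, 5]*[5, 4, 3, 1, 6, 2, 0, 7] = [1, 6, 7, 5, 3, 4, 0, 2]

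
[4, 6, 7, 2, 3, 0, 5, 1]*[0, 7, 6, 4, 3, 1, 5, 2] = [3, 5, 2, 6, 4, 0, 1, 7]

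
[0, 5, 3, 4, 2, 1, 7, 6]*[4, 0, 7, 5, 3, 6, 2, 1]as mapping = [0→4, 1→6, 2→5, 3→3, 4→7, 5→0, 6→1, 7→2]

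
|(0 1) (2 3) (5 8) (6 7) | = 2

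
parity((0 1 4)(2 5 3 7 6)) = even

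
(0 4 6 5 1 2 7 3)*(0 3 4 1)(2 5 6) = (0 1 5)(2 7 4)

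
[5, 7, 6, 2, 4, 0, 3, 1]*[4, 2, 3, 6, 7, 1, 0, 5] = [1, 5, 0, 3, 7, 4, 6, 2]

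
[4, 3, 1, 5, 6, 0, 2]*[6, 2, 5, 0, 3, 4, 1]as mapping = [0→3, 1→0, 2→2, 3→4, 4→1, 5→6, 6→5]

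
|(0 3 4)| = 3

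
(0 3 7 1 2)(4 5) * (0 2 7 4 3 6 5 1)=(0 6 5 3 4 1 7)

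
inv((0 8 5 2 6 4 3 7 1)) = (0 1 7 3 4 6 2 5 8)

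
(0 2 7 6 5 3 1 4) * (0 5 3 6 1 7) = (0 2)(1 4 5 6 3 7)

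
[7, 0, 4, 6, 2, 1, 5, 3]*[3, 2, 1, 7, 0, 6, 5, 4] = [4, 3, 0, 5, 1, 2, 6, 7]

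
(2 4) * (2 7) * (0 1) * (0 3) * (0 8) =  (0 1 3 8)(2 4 7)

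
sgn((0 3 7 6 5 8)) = -1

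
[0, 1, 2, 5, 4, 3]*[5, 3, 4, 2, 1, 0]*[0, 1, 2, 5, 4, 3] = [3, 5, 4, 0, 1, 2]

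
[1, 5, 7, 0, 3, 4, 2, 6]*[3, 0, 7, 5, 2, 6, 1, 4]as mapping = [0→0, 1→6, 2→4, 3→3, 4→5, 5→2, 6→7, 7→1]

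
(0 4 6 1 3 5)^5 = (0 5 3 1 6 4)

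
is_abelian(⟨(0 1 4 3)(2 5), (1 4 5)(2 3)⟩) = no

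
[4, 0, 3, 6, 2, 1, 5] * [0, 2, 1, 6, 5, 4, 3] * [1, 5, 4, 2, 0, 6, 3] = [6, 1, 3, 2, 5, 4, 0]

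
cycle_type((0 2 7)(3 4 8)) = 3^2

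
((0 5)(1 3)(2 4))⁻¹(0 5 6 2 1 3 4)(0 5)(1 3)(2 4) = (0 6 4 3 1 2 5)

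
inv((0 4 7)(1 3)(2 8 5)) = (0 7 4)(1 3)(2 5 8)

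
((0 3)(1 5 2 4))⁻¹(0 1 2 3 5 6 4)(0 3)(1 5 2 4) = (0 2 6 1 3 5 4)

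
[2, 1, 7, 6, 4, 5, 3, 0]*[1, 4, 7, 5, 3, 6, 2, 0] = [7, 4, 0, 2, 3, 6, 5, 1]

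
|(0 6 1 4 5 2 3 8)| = 8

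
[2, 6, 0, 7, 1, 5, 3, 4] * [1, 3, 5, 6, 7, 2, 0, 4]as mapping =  [0→5, 1→0, 2→1, 3→4, 4→3, 5→2, 6→6, 7→7]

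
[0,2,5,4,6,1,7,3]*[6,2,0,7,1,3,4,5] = [6,0,3,1,4,2,5,7]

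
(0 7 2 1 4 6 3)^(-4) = (0 1 3 2 6 7 4)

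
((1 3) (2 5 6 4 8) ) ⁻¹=(1 3) (2 8 4 6 5) 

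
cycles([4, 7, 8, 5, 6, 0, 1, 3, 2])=(0 4 6 1 7 3 5) (2 8) 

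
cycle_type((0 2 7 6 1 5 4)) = 7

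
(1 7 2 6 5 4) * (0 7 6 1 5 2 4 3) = (0 7 4 5 3)(1 6 2)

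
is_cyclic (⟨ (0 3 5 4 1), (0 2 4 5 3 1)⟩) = no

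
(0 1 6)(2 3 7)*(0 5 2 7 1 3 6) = (0 3 1)(2 6 5)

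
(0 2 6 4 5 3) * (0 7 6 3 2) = (2 3 7 6 4 5)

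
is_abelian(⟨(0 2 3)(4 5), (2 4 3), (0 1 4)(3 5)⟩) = no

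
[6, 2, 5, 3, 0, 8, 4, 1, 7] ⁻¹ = [4, 7, 1, 3, 6, 2, 0, 8, 5] 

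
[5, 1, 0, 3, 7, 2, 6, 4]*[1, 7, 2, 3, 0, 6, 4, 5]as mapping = [0→6, 1→7, 2→1, 3→3, 4→5, 5→2, 6→4, 7→0]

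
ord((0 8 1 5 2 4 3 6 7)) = 9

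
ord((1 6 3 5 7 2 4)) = 7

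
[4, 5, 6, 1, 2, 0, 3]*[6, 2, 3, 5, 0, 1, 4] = [0, 1, 4, 2, 3, 6, 5] 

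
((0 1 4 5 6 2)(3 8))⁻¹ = (0 2 6 5 4 1)(3 8)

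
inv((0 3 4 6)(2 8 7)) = (0 6 4 3)(2 7 8)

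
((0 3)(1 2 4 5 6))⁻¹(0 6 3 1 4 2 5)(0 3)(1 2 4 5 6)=(0 2 5 4 6 3 1)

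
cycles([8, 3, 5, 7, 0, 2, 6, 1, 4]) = (0 8 4)(1 3 7)(2 5)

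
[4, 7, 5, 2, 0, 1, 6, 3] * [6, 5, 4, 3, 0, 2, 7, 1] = [0, 1, 2, 4, 6, 5, 7, 3]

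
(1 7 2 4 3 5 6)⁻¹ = (1 6 5 3 4 2 7)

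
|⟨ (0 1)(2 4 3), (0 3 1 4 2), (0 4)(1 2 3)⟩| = 120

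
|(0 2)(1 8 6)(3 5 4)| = 6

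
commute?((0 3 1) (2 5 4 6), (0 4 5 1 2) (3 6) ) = no:(0 3 1) (2 5 4 6) * (0 4 5 1 2) (3 6) = (0 6) (1 4 3 2), (0 4 5 1 2) (3 6) * (0 3 1) (2 5 4 6) = (0 6 1 5) (2 3) 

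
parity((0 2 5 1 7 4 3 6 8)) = even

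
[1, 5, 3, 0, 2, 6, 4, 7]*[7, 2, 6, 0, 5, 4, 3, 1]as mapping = [0→2, 1→4, 2→0, 3→7, 4→6, 5→3, 6→5, 7→1]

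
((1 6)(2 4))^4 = ()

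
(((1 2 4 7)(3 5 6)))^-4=(3 6 5)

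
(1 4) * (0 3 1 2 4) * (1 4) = (0 3 4 2 1)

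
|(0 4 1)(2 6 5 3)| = 12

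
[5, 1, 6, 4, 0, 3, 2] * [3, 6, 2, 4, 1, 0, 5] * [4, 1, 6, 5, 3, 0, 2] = [4, 2, 0, 1, 5, 3, 6]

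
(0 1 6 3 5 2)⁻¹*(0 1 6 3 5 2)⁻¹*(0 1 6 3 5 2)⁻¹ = (0 3)(1 5)(2 6)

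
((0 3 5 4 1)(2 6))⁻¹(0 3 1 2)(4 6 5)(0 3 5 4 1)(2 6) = (0 6 3 5)(1 2 4)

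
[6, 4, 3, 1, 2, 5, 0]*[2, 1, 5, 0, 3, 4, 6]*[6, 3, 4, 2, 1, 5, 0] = [0, 2, 6, 3, 5, 1, 4]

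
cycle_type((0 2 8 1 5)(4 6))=2.5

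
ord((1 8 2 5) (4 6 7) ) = 12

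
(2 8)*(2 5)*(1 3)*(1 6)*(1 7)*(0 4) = (0 4) (1 3 6 7) (2 8 5) 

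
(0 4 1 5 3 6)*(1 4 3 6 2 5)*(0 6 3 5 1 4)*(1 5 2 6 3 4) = (0 2 5 4)(3 6)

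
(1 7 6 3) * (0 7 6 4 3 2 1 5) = (0 7 4 3 5)(1 6 2)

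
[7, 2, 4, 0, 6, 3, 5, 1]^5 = [6, 3, 0, 4, 7, 2, 1, 5]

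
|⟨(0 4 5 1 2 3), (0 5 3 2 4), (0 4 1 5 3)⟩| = 720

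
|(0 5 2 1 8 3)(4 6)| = 6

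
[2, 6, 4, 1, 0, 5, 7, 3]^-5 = [2, 3, 4, 7, 0, 5, 1, 6]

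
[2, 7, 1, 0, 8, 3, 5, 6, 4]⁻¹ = [3, 2, 0, 5, 8, 6, 7, 1, 4]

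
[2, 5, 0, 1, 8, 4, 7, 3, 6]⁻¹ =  [2, 3, 0, 7, 5, 1, 8, 6, 4]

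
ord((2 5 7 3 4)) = 5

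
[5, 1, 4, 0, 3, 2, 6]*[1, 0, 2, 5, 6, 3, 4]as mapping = [0→3, 1→0, 2→6, 3→1, 4→5, 5→2, 6→4]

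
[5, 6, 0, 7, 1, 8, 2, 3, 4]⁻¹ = [2, 4, 6, 7, 8, 0, 1, 3, 5]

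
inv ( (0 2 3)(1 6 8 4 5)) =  (0 3 2)(1 5 4 8 6)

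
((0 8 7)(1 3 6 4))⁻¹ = (0 7 8)(1 4 6 3)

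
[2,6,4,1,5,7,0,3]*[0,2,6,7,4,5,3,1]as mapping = [0→6,1→3,2→4,3→2,4→5,5→1,6→0,7→7]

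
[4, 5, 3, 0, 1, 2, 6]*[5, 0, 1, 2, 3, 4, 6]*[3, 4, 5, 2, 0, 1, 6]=[2, 0, 5, 1, 3, 4, 6]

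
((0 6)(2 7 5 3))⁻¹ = (0 6)(2 3 5 7)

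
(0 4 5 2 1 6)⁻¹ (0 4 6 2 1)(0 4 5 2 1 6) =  (0 1 6 4 5)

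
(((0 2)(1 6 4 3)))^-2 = (1 4)(3 6)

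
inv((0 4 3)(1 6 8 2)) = (0 3 4)(1 2 8 6)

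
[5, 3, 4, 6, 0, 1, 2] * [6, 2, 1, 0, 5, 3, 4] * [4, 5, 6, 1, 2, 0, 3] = [1, 4, 0, 2, 3, 6, 5]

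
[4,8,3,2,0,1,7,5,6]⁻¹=[4,5,3,2,0,7,8,6,1]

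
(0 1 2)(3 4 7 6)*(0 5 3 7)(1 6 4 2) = (0 6 7 4)(2 5 3)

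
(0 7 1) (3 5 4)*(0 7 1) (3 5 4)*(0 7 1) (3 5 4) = () 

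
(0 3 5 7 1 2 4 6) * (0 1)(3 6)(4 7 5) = (0 6 1 2 7)(3 4)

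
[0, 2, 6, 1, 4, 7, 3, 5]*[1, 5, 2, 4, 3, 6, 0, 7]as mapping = [0→1, 1→2, 2→0, 3→5, 4→3, 5→7, 6→4, 7→6]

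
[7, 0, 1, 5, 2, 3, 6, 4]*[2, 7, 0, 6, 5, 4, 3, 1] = [1, 2, 7, 4, 0, 6, 3, 5]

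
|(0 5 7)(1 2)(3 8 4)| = 6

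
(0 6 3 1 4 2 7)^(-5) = (0 3 4 7 6 1 2)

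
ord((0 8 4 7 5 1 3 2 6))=9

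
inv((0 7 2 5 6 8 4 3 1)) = (0 1 3 4 8 6 5 2 7)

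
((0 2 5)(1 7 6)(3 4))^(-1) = (0 5 2)(1 6 7)(3 4)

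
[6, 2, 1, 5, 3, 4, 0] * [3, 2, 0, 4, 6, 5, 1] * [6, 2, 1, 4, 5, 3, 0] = [2, 6, 1, 3, 5, 0, 4] 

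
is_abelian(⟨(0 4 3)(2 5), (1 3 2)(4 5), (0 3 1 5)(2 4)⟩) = no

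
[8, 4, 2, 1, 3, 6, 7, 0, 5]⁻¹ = [7, 3, 2, 4, 1, 8, 5, 6, 0]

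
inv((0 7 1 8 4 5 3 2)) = (0 2 3 5 4 8 1 7)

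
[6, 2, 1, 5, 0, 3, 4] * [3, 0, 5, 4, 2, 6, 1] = [1, 5, 0, 6, 3, 4, 2]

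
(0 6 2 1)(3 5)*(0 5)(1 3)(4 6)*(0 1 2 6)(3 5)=(0 4)(1 3)(2 5)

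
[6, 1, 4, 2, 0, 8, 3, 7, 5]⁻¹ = [4, 1, 3, 6, 2, 8, 0, 7, 5]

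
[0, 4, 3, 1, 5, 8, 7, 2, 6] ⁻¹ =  [0, 3, 7, 2, 1, 4, 8, 6, 5] 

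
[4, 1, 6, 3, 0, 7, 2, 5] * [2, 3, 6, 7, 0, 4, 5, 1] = [0, 3, 5, 7, 2, 1, 6, 4]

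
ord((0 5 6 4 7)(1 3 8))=15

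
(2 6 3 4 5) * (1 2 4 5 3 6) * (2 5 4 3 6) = (1 5 3 4 6 2)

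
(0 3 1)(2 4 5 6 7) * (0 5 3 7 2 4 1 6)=(0 7 4 3 6 2 1 5)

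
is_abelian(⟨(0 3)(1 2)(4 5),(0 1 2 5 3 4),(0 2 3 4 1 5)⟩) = no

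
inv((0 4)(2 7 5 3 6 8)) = (0 4)(2 8 6 3 5 7)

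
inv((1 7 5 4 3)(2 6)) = (1 3 4 5 7)(2 6)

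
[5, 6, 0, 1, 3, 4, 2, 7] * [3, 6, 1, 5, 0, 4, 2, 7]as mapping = [0→4, 1→2, 2→3, 3→6, 4→5, 5→0, 6→1, 7→7]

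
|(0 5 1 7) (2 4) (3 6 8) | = 12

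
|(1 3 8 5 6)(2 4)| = 10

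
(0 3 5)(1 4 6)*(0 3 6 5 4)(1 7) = (0 6 7 1)(3 4 5)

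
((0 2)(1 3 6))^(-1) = (0 2)(1 6 3)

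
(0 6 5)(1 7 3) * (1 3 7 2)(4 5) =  (0 6 4 5)(1 2)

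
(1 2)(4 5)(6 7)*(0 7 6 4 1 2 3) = (0 7 4 5 1 3)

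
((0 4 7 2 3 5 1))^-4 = (0 2 1 7 5 4 3)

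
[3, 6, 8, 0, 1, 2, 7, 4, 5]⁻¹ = [3, 4, 5, 0, 7, 8, 1, 6, 2]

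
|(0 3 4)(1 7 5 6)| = 12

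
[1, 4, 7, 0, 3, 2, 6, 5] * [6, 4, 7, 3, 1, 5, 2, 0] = [4, 1, 0, 6, 3, 7, 2, 5]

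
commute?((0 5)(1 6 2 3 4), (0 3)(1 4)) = no:(0 5)(1 6 2 3 4)*(0 3)(1 4) = (0 5 3 1 6 2), (0 3)(1 4)*(0 5)(1 6 2 3 4) = (0 4 6 2 3 5)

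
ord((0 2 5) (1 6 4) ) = 3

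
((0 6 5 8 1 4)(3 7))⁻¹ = (0 4 1 8 5 6)(3 7)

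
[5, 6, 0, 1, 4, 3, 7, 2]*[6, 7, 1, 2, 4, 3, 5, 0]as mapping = [0→3, 1→5, 2→6, 3→7, 4→4, 5→2, 6→0, 7→1]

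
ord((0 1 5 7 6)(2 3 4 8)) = 20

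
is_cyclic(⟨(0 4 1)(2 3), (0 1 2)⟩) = no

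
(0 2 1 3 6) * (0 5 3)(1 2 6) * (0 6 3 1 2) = (0 3 2)(1 6 5)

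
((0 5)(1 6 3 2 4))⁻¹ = (0 5)(1 4 2 3 6)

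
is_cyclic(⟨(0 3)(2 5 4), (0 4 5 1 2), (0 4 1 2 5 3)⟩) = no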